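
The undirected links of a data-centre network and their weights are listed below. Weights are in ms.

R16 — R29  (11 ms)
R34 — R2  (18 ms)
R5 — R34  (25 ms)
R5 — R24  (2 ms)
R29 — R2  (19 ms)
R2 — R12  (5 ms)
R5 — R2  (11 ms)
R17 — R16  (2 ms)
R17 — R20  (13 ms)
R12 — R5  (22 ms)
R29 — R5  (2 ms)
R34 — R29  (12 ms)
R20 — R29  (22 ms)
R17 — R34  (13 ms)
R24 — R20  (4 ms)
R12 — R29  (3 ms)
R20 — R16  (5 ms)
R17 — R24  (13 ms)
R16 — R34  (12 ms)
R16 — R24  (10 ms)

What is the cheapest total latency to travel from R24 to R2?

12 ms

Settle nodes by increasing distance from R24:
R24: 0
R5: 2  (via R24)
R29: 4  (via R5)
R20: 4  (via R24)
R12: 7  (via R29)
R16: 9  (via R20)
R17: 11  (via R16)
R2: 12  (via R12)
Shortest route: R24–R5–R29–R12–R2 = 12 ms.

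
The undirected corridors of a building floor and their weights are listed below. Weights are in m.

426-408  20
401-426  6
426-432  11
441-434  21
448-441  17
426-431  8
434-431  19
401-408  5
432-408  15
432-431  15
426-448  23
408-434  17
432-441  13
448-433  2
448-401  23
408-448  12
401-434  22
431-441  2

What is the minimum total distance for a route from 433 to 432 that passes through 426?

36 m

Shortest 433→426: 433–448–426 = 25
Best 426 to 432: 426–432 costing 11
Total via 426: 25 + 11 = 36 m.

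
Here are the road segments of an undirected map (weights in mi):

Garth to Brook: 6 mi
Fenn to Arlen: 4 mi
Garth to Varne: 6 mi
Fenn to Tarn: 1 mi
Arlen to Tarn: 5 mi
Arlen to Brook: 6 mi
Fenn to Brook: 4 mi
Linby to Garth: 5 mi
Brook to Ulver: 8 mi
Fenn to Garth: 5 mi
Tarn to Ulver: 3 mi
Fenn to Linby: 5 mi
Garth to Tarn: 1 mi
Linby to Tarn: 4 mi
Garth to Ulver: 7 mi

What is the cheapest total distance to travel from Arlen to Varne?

Candidate routes:
Arlen–Brook–Fenn–Tarn–Garth–Varne: 6+4+1+1+6 = 18
Arlen–Tarn–Fenn–Garth–Varne: 5+1+5+6 = 17
Arlen–Fenn–Garth–Varne: 4+5+6 = 15
Arlen–Tarn–Garth–Varne: 5+1+6 = 12
The minimum is 12 mi via Arlen–Tarn–Garth–Varne.

12 mi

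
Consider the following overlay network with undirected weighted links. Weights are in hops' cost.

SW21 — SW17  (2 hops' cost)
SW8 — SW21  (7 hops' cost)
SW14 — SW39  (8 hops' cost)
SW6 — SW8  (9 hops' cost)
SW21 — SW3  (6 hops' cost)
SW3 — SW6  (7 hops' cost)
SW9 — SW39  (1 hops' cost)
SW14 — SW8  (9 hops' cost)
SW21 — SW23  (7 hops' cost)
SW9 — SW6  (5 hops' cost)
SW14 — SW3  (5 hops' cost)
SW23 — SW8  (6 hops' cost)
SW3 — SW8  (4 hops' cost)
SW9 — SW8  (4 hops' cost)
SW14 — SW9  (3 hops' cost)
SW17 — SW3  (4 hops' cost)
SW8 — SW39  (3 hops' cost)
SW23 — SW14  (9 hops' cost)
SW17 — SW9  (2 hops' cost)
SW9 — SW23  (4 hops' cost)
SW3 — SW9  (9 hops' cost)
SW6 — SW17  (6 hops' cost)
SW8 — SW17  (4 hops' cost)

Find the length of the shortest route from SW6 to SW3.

Settle nodes by increasing distance from SW6:
SW6: 0
SW9: 5  (via SW6)
SW17: 6  (via SW6)
SW39: 6  (via SW9)
SW3: 7  (via SW6)
Shortest route: SW6–SW3 = 7 hops' cost.

7 hops' cost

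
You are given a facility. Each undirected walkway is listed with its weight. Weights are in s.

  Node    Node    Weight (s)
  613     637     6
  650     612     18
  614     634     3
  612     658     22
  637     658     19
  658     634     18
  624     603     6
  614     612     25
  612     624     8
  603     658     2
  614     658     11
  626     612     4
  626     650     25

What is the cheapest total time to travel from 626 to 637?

39 s

Enumerating some paths:
626 → 612 → 614 → 658 → 637: 4+25+11+19 = 59
626 → 612 → 658 → 637: 4+22+19 = 45
626 → 612 → 624 → 603 → 658 → 637: 4+8+6+2+19 = 39
The minimum is 39 s via 626 → 612 → 624 → 603 → 658 → 637.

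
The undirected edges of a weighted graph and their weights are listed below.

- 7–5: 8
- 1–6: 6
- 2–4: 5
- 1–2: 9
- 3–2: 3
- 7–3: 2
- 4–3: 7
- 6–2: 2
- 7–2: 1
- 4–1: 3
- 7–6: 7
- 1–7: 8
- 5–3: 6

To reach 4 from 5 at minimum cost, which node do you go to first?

3

Enumerating some paths:
5–3–2–4: 6+3+5 = 14
5–3–4: 6+7 = 13
5–3–7–2–4: 6+2+1+5 = 14
5–7–2–4: 8+1+5 = 14
Cheapest is 5–3–4 at 13.
So from 5 the first move is to 3.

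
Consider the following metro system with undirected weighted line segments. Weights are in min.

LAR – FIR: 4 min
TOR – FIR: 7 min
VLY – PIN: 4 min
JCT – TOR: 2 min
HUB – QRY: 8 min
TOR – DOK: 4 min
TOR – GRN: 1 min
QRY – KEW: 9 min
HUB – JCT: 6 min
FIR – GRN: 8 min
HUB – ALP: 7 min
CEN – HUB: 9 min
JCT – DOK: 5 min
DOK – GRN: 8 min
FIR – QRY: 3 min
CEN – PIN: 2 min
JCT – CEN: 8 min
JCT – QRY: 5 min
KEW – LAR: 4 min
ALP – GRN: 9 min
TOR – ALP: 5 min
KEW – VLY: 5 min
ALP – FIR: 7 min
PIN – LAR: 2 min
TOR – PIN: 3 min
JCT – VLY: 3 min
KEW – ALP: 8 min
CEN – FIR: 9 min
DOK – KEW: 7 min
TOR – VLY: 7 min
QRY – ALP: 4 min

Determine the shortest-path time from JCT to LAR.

7 min

Candidate routes:
JCT → QRY → FIR → LAR: 5+3+4 = 12
JCT → VLY → PIN → LAR: 3+4+2 = 9
JCT → TOR → PIN → LAR: 2+3+2 = 7
Cheapest is JCT → TOR → PIN → LAR at 7 min.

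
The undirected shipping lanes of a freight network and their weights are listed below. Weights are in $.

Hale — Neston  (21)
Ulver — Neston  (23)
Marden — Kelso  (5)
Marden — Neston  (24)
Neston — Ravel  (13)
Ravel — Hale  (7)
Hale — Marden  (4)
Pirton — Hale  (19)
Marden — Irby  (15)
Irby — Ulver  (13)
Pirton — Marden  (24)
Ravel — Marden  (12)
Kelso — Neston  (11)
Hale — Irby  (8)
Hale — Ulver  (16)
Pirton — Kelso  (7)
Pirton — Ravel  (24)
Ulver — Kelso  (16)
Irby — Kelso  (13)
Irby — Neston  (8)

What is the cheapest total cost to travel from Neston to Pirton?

$18

Settle nodes by increasing distance from Neston:
Neston: 0
Irby: 8  (via Neston)
Kelso: 11  (via Neston)
Ravel: 13  (via Neston)
Marden: 16  (via Kelso)
Hale: 16  (via Irby)
Pirton: 18  (via Kelso)
Shortest route: Neston–Kelso–Pirton = $18.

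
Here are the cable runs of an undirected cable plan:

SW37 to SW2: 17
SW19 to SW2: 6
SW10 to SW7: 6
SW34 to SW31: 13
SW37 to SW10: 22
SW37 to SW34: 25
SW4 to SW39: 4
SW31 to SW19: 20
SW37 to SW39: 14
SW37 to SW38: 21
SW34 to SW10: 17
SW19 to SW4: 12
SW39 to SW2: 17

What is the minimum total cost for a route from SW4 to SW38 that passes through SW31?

Best SW4 to SW31: SW4–SW19–SW31 costing 32
Shortest SW31→SW38: SW31–SW34–SW37–SW38 = 59
Total via SW31: 32 + 59 = 91.

91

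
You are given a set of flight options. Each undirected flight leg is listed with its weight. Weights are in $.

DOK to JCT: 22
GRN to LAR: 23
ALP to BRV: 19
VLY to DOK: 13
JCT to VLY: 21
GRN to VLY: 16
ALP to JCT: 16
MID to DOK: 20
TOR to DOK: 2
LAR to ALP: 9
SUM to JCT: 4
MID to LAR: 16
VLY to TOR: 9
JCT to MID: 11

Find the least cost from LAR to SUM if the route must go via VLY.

$64

Best LAR to VLY: LAR–GRN–VLY costing 39
Shortest VLY→SUM: VLY–JCT–SUM = 25
Total via VLY: 39 + 25 = $64.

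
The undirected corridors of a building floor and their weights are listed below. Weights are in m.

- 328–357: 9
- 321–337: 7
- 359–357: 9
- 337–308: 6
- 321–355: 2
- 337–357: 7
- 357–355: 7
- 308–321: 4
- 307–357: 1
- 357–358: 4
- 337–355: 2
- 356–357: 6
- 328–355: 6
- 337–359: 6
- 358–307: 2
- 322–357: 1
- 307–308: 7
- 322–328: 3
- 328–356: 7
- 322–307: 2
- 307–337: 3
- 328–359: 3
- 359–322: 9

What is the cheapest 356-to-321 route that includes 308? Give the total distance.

Best 356 to 308: 356 → 357 → 307 → 308 costing 14
Best 308 to 321: 308 → 321 costing 4
Total via 308: 14 + 4 = 18 m.

18 m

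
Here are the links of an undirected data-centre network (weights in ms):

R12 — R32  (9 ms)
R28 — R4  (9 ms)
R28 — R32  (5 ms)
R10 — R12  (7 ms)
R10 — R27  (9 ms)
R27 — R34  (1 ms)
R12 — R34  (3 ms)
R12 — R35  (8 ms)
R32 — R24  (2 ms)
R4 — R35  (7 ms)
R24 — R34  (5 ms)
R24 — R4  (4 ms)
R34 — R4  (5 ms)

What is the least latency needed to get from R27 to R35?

12 ms

Compare a few routes:
R27 - R34 - R4 - R35: 1+5+7 = 13
R27 - R34 - R12 - R35: 1+3+8 = 12
Cheapest is R27 - R34 - R12 - R35 at 12 ms.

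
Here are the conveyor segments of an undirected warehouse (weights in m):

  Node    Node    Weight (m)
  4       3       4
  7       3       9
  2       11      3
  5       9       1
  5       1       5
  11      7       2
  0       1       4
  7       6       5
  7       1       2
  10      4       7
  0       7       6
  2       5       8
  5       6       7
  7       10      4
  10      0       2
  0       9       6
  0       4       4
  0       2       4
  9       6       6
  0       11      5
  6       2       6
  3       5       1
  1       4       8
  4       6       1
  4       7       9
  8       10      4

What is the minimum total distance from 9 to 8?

Settle nodes by increasing distance from 9:
9: 0
5: 1  (via 9)
3: 2  (via 5)
0: 6  (via 9)
1: 6  (via 5)
4: 6  (via 3)
6: 6  (via 9)
7: 8  (via 1)
10: 8  (via 0)
2: 9  (via 5)
11: 10  (via 7)
8: 12  (via 10)
Shortest route: 9 → 0 → 10 → 8 = 12 m.

12 m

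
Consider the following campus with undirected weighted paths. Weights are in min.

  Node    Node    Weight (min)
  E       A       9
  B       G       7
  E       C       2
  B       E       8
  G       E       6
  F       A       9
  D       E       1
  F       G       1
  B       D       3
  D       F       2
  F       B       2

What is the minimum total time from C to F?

Running Dijkstra from C:
C: 0
E: 2  (via C)
D: 3  (via E)
F: 5  (via D)
Shortest route: C–E–D–F = 5 min.

5 min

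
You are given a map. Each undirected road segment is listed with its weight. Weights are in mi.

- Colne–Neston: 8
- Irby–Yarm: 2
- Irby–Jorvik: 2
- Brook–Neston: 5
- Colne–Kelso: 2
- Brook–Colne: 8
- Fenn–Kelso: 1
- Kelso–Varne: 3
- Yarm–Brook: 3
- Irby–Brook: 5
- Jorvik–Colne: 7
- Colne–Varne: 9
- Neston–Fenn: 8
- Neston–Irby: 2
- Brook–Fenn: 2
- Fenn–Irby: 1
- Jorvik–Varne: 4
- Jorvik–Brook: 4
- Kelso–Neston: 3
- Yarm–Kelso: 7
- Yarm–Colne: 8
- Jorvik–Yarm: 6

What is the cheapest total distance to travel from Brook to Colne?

5 mi

Settle nodes by increasing distance from Brook:
Brook: 0
Fenn: 2  (via Brook)
Kelso: 3  (via Fenn)
Yarm: 3  (via Brook)
Irby: 3  (via Fenn)
Jorvik: 4  (via Brook)
Neston: 5  (via Brook)
Colne: 5  (via Kelso)
Shortest route: Brook → Fenn → Kelso → Colne = 5 mi.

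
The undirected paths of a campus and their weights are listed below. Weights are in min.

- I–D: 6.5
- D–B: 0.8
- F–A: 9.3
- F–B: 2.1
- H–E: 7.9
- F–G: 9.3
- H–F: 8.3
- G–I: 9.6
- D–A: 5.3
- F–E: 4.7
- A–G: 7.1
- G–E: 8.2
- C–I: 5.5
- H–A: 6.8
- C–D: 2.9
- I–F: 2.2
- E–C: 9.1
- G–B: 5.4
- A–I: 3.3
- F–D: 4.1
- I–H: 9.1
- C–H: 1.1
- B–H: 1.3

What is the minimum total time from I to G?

9.6 min

Settle nodes by increasing distance from I:
I: 0
F: 2.2  (via I)
A: 3.3  (via I)
B: 4.3  (via F)
D: 5.1  (via B)
C: 5.5  (via I)
H: 5.6  (via B)
E: 6.9  (via F)
G: 9.6  (via I)
Shortest route: I–G = 9.6 min.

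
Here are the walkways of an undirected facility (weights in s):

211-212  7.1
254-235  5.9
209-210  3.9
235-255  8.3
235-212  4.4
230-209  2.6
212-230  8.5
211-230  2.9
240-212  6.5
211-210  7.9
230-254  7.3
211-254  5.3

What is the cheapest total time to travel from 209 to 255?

Compare a few routes:
209–230–212–235–255: 2.6+8.5+4.4+8.3 = 23.8
209–230–254–235–255: 2.6+7.3+5.9+8.3 = 24.1
The minimum is 23.8 s via 209–230–212–235–255.

23.8 s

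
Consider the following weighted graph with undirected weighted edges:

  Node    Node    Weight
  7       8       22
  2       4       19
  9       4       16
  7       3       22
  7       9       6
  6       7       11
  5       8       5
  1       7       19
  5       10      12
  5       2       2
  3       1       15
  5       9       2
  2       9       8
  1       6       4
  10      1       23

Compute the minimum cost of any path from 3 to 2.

Enumerating some paths:
3–1–6–7–9–5–2: 15+4+11+6+2+2 = 40
3–7–9–2: 22+6+8 = 36
3–1–6–7–9–2: 15+4+11+6+8 = 44
3–7–9–5–2: 22+6+2+2 = 32
Cheapest is 3–7–9–5–2 at 32.

32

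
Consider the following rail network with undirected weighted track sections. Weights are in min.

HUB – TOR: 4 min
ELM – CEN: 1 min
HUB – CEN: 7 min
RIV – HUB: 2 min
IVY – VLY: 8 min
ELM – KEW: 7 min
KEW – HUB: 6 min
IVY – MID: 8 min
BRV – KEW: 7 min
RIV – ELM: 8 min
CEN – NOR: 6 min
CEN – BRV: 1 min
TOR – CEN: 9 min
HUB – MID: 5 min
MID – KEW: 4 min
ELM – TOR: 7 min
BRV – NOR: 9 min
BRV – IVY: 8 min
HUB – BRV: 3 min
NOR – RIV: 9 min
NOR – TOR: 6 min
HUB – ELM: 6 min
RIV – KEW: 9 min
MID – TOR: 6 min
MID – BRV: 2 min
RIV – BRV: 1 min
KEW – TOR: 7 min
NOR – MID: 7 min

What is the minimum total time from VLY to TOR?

Compare a few routes:
VLY → IVY → BRV → HUB → TOR: 8+8+3+4 = 23
VLY → IVY → MID → TOR: 8+8+6 = 22
VLY → IVY → BRV → RIV → HUB → TOR: 8+8+1+2+4 = 23
The minimum is 22 min via VLY → IVY → MID → TOR.

22 min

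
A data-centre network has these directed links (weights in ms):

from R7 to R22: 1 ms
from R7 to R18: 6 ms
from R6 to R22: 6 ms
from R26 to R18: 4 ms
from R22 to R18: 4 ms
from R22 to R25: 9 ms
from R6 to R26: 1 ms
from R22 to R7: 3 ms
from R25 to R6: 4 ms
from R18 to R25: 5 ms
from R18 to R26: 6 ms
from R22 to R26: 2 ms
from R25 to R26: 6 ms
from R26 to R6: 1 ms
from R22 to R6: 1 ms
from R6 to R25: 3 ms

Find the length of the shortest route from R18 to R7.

Compare a few routes:
R18 → R26 → R6 → R22 → R7: 6+1+6+3 = 16
R18 → R25 → R6 → R22 → R7: 5+4+6+3 = 18
The minimum is 16 ms via R18 → R26 → R6 → R22 → R7.

16 ms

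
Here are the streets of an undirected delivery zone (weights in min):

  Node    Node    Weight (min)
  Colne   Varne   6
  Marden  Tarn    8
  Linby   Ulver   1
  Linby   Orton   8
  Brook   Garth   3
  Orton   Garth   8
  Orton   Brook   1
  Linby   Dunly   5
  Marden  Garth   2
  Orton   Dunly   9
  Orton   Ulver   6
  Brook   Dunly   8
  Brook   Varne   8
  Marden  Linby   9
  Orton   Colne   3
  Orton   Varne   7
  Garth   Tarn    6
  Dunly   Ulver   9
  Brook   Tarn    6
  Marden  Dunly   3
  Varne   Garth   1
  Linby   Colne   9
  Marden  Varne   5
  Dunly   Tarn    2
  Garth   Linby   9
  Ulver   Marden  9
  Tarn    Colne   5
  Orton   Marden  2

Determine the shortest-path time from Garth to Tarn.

Settle nodes by increasing distance from Garth:
Garth: 0
Varne: 1  (via Garth)
Marden: 2  (via Garth)
Brook: 3  (via Garth)
Orton: 4  (via Marden)
Dunly: 5  (via Marden)
Tarn: 6  (via Garth)
Shortest route: Garth → Tarn = 6 min.

6 min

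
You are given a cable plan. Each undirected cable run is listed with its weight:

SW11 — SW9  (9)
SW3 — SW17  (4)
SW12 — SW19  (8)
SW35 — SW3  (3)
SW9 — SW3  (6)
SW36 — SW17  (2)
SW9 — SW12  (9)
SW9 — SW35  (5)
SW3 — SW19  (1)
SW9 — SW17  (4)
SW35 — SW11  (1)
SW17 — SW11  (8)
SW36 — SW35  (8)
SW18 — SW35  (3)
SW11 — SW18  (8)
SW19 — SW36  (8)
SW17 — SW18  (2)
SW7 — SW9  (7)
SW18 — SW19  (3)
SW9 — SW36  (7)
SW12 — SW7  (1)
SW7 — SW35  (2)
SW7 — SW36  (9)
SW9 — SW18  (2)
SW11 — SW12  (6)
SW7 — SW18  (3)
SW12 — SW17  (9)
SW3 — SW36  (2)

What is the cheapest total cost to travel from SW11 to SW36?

Candidate routes:
SW11 → SW35 → SW18 → SW17 → SW36: 1+3+2+2 = 8
SW11 → SW35 → SW36: 1+8 = 9
SW11 → SW35 → SW3 → SW36: 1+3+2 = 6
SW11 → SW35 → SW3 → SW17 → SW36: 1+3+4+2 = 10
Cheapest is SW11 → SW35 → SW3 → SW36 at 6.

6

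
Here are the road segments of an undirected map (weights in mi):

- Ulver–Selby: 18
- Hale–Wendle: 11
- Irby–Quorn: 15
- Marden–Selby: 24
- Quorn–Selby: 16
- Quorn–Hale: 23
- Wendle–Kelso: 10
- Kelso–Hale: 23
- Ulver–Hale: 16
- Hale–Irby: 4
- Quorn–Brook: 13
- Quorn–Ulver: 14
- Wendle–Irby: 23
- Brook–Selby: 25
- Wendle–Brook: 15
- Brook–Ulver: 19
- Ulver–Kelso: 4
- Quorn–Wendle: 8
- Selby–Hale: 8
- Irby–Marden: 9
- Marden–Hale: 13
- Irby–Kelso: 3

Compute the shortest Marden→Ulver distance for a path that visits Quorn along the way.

Best Marden to Quorn: Marden–Irby–Quorn costing 24
Best Quorn to Ulver: Quorn–Ulver costing 14
Total via Quorn: 24 + 14 = 38 mi.

38 mi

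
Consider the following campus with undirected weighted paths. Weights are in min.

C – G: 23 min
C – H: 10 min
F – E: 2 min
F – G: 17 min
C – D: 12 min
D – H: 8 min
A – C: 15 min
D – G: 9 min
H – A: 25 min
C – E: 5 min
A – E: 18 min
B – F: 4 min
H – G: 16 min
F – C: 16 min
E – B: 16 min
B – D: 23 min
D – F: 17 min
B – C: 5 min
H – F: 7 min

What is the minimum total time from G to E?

19 min

Running Dijkstra from G:
G: 0
D: 9  (via G)
H: 16  (via G)
F: 17  (via G)
E: 19  (via F)
Shortest route: G → F → E = 19 min.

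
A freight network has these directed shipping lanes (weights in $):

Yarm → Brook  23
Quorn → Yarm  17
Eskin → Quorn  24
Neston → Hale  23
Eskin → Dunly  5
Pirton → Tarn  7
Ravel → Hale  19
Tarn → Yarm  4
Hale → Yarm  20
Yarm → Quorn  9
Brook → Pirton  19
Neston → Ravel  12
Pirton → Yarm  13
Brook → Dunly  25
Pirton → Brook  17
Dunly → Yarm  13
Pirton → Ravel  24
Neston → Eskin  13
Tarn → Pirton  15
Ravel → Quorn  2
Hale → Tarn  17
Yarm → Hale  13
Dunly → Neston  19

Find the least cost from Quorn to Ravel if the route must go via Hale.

Shortest Quorn→Hale: Quorn–Yarm–Hale = 30
Shortest Hale→Ravel: Hale–Tarn–Pirton–Ravel = 56
Total via Hale: 30 + 56 = $86.

$86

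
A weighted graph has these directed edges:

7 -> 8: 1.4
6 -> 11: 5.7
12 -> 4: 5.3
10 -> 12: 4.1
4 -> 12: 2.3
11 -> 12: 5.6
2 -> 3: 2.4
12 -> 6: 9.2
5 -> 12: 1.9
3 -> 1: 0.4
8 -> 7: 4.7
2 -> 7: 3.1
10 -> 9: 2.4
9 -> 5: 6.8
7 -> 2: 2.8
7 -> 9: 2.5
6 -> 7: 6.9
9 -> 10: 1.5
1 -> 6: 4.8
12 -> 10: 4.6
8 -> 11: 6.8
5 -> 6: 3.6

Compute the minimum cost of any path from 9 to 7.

17.3

Settle nodes by increasing distance from 9:
9: 0
10: 1.5  (via 9)
12: 5.6  (via 10)
5: 6.8  (via 9)
6: 10.4  (via 5)
4: 10.9  (via 12)
11: 16.1  (via 6)
7: 17.3  (via 6)
Shortest route: 9 → 5 → 6 → 7 = 17.3.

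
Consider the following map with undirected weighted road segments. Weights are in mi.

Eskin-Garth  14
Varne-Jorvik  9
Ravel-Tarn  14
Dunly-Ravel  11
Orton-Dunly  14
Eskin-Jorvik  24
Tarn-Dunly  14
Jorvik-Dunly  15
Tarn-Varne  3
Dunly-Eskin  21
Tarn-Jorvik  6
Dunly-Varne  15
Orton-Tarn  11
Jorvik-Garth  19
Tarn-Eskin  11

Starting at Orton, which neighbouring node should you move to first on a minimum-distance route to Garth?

Compare a few routes:
Orton - Dunly - Eskin - Garth: 14+21+14 = 49
Orton - Dunly - Jorvik - Garth: 14+15+19 = 48
Orton - Tarn - Varne - Jorvik - Garth: 11+3+9+19 = 42
Orton - Tarn - Jorvik - Garth: 11+6+19 = 36
Cheapest is Orton - Tarn - Jorvik - Garth at 36 mi.
So from Orton the first move is to Tarn.

Tarn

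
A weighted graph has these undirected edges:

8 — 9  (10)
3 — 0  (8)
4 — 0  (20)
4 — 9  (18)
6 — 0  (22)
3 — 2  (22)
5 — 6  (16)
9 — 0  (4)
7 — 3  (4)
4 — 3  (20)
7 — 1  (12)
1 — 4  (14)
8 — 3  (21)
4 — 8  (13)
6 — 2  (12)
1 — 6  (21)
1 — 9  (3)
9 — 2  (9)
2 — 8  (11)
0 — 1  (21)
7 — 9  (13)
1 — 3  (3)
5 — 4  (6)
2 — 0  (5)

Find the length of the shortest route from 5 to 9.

Enumerating some paths:
5 - 4 - 8 - 9: 6+13+10 = 29
5 - 4 - 9: 6+18 = 24
5 - 4 - 1 - 9: 6+14+3 = 23
5 - 4 - 0 - 9: 6+20+4 = 30
The minimum is 23 via 5 - 4 - 1 - 9.

23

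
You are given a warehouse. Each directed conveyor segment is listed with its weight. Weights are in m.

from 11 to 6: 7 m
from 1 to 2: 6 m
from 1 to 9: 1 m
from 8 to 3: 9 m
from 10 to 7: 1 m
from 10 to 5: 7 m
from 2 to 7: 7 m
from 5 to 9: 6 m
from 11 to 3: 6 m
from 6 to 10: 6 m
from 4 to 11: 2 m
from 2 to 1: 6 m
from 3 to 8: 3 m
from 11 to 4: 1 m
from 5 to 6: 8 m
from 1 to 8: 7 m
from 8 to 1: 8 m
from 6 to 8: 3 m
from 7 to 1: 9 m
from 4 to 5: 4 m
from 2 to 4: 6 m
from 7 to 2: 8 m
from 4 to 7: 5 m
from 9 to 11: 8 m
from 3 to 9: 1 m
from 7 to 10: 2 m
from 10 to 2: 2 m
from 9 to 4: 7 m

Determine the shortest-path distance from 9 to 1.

Compare a few routes:
9–11–4–7–1: 8+1+5+9 = 23
9–4–7–10–2–1: 7+5+2+2+6 = 22
9–4–7–1: 7+5+9 = 21
The minimum is 21 m via 9–4–7–1.

21 m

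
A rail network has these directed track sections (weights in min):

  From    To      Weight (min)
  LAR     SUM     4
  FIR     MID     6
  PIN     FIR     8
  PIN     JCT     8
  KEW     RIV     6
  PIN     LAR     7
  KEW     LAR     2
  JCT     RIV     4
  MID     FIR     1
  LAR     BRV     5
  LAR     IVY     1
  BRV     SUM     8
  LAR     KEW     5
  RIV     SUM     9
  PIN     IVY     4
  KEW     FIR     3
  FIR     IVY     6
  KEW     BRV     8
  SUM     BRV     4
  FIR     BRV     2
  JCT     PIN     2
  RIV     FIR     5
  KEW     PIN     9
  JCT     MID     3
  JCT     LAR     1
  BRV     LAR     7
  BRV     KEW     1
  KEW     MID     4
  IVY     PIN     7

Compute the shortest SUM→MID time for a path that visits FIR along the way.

Shortest SUM→FIR: SUM → BRV → KEW → FIR = 8
Shortest FIR→MID: FIR → MID = 6
Total via FIR: 8 + 6 = 14 min.

14 min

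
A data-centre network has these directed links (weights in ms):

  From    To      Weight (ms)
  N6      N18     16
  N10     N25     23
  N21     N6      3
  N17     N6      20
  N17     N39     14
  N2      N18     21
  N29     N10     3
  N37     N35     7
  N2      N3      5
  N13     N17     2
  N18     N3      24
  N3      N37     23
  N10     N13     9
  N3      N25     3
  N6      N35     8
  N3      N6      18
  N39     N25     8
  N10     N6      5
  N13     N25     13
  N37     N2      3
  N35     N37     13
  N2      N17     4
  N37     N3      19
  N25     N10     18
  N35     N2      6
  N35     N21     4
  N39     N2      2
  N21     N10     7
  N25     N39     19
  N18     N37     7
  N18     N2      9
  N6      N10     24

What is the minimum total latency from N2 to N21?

35 ms

Compare a few routes:
N2 → N18 → N37 → N35 → N21: 21+7+7+4 = 39
N2 → N3 → N37 → N35 → N21: 5+23+7+4 = 39
N2 → N17 → N6 → N35 → N21: 4+20+8+4 = 36
N2 → N3 → N6 → N35 → N21: 5+18+8+4 = 35
The minimum is 35 ms via N2 → N3 → N6 → N35 → N21.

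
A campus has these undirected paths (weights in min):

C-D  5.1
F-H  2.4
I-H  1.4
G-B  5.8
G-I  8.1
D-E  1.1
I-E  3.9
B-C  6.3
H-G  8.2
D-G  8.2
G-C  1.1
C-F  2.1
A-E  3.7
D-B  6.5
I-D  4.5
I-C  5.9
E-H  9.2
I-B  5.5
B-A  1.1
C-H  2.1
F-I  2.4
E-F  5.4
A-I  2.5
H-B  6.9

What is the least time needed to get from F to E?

Shortest distances from F:
F: 0
C: 2.1  (via F)
H: 2.4  (via F)
I: 2.4  (via F)
G: 3.2  (via C)
A: 4.9  (via I)
E: 5.4  (via F)
Shortest route: F → E = 5.4 min.

5.4 min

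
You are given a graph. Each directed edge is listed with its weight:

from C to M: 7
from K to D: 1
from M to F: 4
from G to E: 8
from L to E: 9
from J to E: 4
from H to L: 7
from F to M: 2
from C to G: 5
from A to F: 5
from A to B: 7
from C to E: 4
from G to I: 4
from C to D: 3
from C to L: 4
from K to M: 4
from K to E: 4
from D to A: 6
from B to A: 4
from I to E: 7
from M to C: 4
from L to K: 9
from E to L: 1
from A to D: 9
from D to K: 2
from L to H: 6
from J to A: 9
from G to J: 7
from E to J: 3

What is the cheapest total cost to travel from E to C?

18

Enumerating some paths:
E - L - K - D - A - F - M - C: 1+9+1+6+5+2+4 = 28
E - J - A - D - K - M - C: 3+9+9+2+4+4 = 31
E - L - K - M - C: 1+9+4+4 = 18
E - J - A - F - M - C: 3+9+5+2+4 = 23
The minimum is 18 via E - L - K - M - C.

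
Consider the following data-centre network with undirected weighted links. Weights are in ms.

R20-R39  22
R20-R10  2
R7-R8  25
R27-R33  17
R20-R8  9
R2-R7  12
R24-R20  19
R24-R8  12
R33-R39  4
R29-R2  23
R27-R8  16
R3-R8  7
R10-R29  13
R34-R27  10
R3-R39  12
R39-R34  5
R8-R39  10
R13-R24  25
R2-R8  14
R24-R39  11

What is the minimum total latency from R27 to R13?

Settle nodes by increasing distance from R27:
R27: 0
R34: 10  (via R27)
R39: 15  (via R34)
R8: 16  (via R27)
R33: 17  (via R27)
R3: 23  (via R8)
R20: 25  (via R8)
R24: 26  (via R39)
R10: 27  (via R20)
R2: 30  (via R8)
R29: 40  (via R10)
R7: 41  (via R8)
R13: 51  (via R24)
Shortest route: R27–R34–R39–R24–R13 = 51 ms.

51 ms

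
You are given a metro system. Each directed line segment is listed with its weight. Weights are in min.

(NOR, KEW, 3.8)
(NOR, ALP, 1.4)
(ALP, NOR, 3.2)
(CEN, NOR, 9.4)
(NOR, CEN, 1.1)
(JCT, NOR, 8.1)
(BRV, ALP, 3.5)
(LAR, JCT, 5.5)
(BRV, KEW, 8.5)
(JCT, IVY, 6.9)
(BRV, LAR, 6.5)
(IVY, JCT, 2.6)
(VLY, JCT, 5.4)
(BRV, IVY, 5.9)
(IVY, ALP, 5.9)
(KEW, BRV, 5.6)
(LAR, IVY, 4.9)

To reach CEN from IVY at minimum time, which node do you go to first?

ALP

Candidate routes:
IVY–ALP–NOR–CEN: 5.9+3.2+1.1 = 10.2
IVY–JCT–NOR–CEN: 2.6+8.1+1.1 = 11.8
The minimum is 10.2 min via IVY–ALP–NOR–CEN.
So from IVY the first move is to ALP.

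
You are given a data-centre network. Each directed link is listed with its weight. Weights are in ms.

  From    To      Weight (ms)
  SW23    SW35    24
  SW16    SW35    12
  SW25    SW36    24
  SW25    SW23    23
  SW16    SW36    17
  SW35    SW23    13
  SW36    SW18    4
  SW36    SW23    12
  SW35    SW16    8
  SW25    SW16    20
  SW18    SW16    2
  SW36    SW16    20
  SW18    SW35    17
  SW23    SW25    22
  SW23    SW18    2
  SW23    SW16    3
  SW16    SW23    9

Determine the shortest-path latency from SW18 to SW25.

Shortest distances from SW18:
SW18: 0
SW16: 2  (via SW18)
SW23: 11  (via SW16)
SW35: 14  (via SW16)
SW36: 19  (via SW16)
SW25: 33  (via SW23)
Shortest route: SW18–SW16–SW23–SW25 = 33 ms.

33 ms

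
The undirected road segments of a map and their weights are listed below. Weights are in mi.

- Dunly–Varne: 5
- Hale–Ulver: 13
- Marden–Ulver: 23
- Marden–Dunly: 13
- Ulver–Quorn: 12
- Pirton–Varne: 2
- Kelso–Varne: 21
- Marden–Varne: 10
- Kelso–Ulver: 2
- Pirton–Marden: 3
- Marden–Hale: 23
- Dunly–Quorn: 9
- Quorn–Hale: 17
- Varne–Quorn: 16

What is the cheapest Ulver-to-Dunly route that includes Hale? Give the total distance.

39 mi

Best Ulver to Hale: Ulver → Hale costing 13
Shortest Hale→Dunly: Hale → Quorn → Dunly = 26
Total via Hale: 13 + 26 = 39 mi.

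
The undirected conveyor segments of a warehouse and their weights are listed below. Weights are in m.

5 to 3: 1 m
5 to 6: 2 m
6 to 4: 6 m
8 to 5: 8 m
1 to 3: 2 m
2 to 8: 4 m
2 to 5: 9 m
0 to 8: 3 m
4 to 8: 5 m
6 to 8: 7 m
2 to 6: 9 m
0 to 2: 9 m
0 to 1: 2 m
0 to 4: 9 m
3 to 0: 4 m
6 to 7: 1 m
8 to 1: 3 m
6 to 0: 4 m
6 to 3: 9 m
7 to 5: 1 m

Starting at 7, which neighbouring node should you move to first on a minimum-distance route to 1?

Enumerating some paths:
7 - 6 - 0 - 1: 1+4+2 = 7
7 - 6 - 5 - 3 - 1: 1+2+1+2 = 6
7 - 5 - 3 - 1: 1+1+2 = 4
The minimum is 4 m via 7 - 5 - 3 - 1.
So from 7 the first move is to 5.

5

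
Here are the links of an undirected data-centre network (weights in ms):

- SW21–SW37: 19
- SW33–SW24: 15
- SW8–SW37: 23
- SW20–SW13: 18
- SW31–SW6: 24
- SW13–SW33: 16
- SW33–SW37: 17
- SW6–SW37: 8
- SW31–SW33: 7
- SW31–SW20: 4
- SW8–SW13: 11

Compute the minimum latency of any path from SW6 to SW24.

Settle nodes by increasing distance from SW6:
SW6: 0
SW37: 8  (via SW6)
SW31: 24  (via SW6)
SW33: 25  (via SW37)
SW21: 27  (via SW37)
SW20: 28  (via SW31)
SW8: 31  (via SW37)
SW24: 40  (via SW33)
Shortest route: SW6 → SW37 → SW33 → SW24 = 40 ms.

40 ms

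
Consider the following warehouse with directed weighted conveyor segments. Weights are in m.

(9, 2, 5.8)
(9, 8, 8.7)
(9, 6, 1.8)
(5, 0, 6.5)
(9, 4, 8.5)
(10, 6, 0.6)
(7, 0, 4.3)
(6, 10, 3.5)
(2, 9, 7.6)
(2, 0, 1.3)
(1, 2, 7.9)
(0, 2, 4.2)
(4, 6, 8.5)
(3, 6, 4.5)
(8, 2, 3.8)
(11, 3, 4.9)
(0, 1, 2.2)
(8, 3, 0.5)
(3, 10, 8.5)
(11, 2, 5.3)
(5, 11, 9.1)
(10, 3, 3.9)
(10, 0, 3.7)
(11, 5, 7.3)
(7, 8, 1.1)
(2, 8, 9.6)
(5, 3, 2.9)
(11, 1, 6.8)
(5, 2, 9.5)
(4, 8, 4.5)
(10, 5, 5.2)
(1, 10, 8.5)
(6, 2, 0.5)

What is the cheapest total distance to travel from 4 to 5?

17.2 m

Running Dijkstra from 4:
4: 0
8: 4.5  (via 4)
3: 5  (via 8)
2: 8.3  (via 8)
6: 8.5  (via 4)
0: 9.6  (via 2)
1: 11.8  (via 0)
10: 12  (via 6)
9: 15.9  (via 2)
5: 17.2  (via 10)
Shortest route: 4–6–10–5 = 17.2 m.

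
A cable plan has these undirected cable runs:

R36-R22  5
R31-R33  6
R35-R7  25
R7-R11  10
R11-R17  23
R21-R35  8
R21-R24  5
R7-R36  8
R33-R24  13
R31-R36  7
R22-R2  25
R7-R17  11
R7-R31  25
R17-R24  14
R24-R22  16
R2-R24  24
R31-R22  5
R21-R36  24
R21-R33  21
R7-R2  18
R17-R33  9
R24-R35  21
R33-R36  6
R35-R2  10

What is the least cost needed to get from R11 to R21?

Running Dijkstra from R11:
R11: 0
R7: 10  (via R11)
R36: 18  (via R7)
R17: 21  (via R7)
R22: 23  (via R36)
R33: 24  (via R36)
R31: 25  (via R36)
R2: 28  (via R7)
R24: 35  (via R17)
R35: 35  (via R7)
R21: 40  (via R24)
Shortest route: R11–R7–R17–R24–R21 = 40.

40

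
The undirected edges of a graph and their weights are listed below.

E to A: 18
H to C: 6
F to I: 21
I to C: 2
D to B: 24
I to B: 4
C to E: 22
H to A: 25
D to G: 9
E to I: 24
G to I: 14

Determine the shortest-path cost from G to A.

Running Dijkstra from G:
G: 0
D: 9  (via G)
I: 14  (via G)
C: 16  (via I)
B: 18  (via I)
H: 22  (via C)
F: 35  (via I)
E: 38  (via I)
A: 47  (via H)
Shortest route: G → I → C → H → A = 47.

47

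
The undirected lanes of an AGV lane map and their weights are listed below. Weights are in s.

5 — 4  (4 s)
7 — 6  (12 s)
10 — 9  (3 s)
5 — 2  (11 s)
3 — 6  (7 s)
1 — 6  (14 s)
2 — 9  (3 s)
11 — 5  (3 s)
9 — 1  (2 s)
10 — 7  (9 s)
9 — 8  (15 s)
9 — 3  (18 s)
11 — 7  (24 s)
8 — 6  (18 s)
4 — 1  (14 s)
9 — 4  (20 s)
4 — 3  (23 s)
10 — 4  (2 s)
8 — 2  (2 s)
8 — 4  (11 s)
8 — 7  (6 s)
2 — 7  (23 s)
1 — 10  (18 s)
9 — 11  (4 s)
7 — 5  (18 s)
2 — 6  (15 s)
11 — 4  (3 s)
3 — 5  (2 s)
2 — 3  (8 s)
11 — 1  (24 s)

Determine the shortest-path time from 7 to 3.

Candidate routes:
7 → 10 → 4 → 5 → 3: 9+2+4+2 = 17
7 → 8 → 2 → 3: 6+2+8 = 16
7 → 6 → 3: 12+7 = 19
The minimum is 16 s via 7 → 8 → 2 → 3.

16 s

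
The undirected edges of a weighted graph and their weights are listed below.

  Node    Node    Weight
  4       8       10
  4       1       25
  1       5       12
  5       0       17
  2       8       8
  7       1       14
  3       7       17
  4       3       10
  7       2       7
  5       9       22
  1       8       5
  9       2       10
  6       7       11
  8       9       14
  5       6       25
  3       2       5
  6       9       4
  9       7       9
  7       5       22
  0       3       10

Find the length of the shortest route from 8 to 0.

Compare a few routes:
8 → 4 → 3 → 0: 10+10+10 = 30
8 → 1 → 5 → 0: 5+12+17 = 34
8 → 2 → 3 → 0: 8+5+10 = 23
Cheapest is 8 → 2 → 3 → 0 at 23.

23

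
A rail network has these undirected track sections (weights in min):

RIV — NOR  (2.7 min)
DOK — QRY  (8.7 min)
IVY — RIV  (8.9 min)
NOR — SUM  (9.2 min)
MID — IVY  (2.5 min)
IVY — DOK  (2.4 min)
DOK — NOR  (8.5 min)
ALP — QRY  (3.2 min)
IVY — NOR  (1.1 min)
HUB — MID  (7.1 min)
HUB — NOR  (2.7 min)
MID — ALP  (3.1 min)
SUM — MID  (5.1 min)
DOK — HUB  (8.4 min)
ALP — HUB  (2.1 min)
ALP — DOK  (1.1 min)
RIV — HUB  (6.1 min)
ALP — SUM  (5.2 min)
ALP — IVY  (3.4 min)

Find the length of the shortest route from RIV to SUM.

11.4 min

Compare a few routes:
RIV → NOR → IVY → MID → SUM: 2.7+1.1+2.5+5.1 = 11.4
RIV → NOR → IVY → ALP → SUM: 2.7+1.1+3.4+5.2 = 12.4
RIV → NOR → SUM: 2.7+9.2 = 11.9
Cheapest is RIV → NOR → IVY → MID → SUM at 11.4 min.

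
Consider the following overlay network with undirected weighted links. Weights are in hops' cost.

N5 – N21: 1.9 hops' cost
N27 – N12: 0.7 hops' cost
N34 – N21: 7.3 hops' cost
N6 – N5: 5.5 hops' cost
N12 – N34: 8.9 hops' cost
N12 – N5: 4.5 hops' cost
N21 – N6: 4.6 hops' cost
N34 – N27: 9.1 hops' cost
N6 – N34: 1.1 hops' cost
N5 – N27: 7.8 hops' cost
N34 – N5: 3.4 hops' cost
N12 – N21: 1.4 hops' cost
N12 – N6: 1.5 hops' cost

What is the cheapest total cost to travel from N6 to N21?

2.9 hops' cost

Settle nodes by increasing distance from N6:
N6: 0
N34: 1.1  (via N6)
N12: 1.5  (via N6)
N27: 2.2  (via N12)
N21: 2.9  (via N12)
Shortest route: N6 → N12 → N21 = 2.9 hops' cost.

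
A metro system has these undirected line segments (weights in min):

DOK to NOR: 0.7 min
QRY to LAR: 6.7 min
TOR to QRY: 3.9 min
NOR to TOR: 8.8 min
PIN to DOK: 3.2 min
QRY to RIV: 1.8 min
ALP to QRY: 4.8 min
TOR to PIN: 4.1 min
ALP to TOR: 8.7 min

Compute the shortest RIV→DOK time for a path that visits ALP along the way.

Shortest RIV→ALP: RIV–QRY–ALP = 6.6
Best ALP to DOK: ALP–TOR–PIN–DOK costing 16
Total via ALP: 6.6 + 16 = 22.6 min.

22.6 min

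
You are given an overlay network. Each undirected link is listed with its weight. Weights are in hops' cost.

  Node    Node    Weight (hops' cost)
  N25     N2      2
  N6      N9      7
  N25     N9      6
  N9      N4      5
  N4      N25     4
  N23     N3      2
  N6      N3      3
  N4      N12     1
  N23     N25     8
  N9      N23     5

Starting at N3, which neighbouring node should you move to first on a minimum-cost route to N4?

N23

Compare a few routes:
N3 → N23 → N25 → N4: 2+8+4 = 14
N3 → N23 → N9 → N25 → N4: 2+5+6+4 = 17
N3 → N23 → N9 → N4: 2+5+5 = 12
N3 → N6 → N9 → N4: 3+7+5 = 15
The minimum is 12 hops' cost via N3 → N23 → N9 → N4.
So from N3 the first move is to N23.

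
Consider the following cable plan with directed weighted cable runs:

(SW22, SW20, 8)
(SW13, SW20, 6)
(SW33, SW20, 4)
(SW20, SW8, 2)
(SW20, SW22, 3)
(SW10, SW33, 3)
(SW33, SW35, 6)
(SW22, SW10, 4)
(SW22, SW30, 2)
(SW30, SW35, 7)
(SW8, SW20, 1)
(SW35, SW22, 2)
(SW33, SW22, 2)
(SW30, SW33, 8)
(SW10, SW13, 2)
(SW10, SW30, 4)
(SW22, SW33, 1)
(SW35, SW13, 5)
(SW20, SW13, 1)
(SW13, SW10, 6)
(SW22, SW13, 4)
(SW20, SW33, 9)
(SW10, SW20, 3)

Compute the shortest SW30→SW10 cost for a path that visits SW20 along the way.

19

Best SW30 to SW20: SW30–SW33–SW20 costing 12
Best SW20 to SW10: SW20–SW13–SW10 costing 7
Total via SW20: 12 + 7 = 19.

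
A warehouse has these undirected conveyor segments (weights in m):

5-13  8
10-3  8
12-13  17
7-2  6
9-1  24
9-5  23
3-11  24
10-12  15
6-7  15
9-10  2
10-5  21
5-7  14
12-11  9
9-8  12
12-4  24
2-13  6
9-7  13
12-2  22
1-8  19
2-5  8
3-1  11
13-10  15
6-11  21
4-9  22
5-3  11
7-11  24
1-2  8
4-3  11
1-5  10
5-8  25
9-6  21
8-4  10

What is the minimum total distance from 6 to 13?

27 m

Settle nodes by increasing distance from 6:
6: 0
7: 15  (via 6)
2: 21  (via 7)
9: 21  (via 6)
11: 21  (via 6)
10: 23  (via 9)
13: 27  (via 2)
Shortest route: 6–7–2–13 = 27 m.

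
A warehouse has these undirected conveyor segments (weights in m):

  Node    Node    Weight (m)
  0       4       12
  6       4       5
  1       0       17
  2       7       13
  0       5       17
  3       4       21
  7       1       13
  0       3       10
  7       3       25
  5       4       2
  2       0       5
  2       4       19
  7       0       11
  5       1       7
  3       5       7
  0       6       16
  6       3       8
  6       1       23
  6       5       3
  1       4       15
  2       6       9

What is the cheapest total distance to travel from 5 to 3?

7 m

Compare a few routes:
5–6–3: 3+8 = 11
5–3: 7 = 7
Cheapest is 5–3 at 7 m.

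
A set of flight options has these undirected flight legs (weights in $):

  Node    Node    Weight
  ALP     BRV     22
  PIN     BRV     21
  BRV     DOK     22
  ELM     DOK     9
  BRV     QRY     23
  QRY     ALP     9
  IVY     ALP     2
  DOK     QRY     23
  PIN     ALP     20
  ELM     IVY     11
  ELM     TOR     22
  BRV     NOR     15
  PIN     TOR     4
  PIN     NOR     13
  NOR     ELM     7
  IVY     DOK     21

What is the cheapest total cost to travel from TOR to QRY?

Shortest distances from TOR:
TOR: 0
PIN: 4  (via TOR)
NOR: 17  (via PIN)
ELM: 22  (via TOR)
ALP: 24  (via PIN)
BRV: 25  (via PIN)
IVY: 26  (via ALP)
DOK: 31  (via ELM)
QRY: 33  (via ALP)
Shortest route: TOR → PIN → ALP → QRY = $33.

$33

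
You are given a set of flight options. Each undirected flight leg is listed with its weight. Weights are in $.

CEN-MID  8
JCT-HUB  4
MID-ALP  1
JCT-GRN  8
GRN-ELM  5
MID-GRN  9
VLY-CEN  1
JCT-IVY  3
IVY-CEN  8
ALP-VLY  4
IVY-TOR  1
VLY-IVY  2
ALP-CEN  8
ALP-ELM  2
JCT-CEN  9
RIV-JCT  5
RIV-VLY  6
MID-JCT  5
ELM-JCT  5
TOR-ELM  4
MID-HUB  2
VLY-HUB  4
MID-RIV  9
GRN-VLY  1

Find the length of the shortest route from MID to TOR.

$7

Candidate routes:
MID → ALP → VLY → IVY → TOR: 1+4+2+1 = 8
MID → ALP → ELM → TOR: 1+2+4 = 7
Cheapest is MID → ALP → ELM → TOR at $7.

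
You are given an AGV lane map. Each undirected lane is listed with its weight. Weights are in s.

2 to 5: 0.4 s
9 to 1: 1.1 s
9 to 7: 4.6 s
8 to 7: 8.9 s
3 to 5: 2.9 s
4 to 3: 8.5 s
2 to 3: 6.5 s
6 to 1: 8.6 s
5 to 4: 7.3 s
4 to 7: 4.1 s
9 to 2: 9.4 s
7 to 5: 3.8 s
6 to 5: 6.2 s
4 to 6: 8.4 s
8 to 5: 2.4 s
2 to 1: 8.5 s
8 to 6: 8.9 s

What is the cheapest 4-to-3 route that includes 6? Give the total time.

Best 4 to 6: 4–6 costing 8.4
Shortest 6→3: 6–5–3 = 9.1
Total via 6: 8.4 + 9.1 = 17.5 s.

17.5 s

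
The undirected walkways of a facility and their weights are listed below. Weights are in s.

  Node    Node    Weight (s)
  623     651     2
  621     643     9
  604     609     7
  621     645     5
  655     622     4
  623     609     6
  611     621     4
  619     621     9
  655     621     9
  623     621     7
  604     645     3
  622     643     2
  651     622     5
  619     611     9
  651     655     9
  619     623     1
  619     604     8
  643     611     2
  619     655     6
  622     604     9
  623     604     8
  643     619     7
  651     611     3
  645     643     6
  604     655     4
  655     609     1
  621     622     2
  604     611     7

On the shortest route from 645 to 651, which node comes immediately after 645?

643

Candidate routes:
645 - 643 - 611 - 651: 6+2+3 = 11
645 - 621 - 611 - 651: 5+4+3 = 12
The minimum is 11 s via 645 - 643 - 611 - 651.
So from 645 the first move is to 643.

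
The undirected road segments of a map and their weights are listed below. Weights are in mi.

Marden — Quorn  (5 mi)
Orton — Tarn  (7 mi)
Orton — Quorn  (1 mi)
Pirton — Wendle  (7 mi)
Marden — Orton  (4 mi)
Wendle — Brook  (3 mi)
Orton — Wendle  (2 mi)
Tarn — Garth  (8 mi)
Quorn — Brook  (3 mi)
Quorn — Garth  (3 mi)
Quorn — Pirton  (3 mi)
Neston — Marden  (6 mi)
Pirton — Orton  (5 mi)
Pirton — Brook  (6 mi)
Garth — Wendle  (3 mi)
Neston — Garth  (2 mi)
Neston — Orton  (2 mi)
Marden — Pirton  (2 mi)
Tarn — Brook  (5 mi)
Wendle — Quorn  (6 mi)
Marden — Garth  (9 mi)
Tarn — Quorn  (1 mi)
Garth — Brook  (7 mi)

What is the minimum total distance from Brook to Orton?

4 mi

Compare a few routes:
Brook - Quorn - Garth - Neston - Orton: 3+3+2+2 = 10
Brook - Wendle - Orton: 3+2 = 5
Brook - Tarn - Quorn - Orton: 5+1+1 = 7
Brook - Quorn - Orton: 3+1 = 4
The minimum is 4 mi via Brook - Quorn - Orton.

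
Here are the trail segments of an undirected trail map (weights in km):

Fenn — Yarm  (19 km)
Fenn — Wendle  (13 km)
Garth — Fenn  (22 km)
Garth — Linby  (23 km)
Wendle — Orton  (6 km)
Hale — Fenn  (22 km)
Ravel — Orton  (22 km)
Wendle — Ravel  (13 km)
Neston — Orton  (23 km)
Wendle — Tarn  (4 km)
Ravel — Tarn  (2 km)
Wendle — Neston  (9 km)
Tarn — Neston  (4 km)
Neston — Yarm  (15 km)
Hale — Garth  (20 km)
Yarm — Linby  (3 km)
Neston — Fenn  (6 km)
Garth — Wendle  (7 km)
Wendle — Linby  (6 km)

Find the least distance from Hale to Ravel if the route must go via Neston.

Shortest Hale→Neston: Hale → Fenn → Neston = 28
Shortest Neston→Ravel: Neston → Tarn → Ravel = 6
Total via Neston: 28 + 6 = 34 km.

34 km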